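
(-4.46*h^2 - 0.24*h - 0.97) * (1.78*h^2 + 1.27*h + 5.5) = -7.9388*h^4 - 6.0914*h^3 - 26.5614*h^2 - 2.5519*h - 5.335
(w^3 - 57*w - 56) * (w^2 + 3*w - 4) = w^5 + 3*w^4 - 61*w^3 - 227*w^2 + 60*w + 224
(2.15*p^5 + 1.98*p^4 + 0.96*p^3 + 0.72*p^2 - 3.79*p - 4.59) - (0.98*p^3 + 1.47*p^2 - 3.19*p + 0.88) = 2.15*p^5 + 1.98*p^4 - 0.02*p^3 - 0.75*p^2 - 0.6*p - 5.47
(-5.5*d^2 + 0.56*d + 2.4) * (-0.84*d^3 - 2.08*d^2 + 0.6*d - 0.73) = 4.62*d^5 + 10.9696*d^4 - 6.4808*d^3 - 0.641*d^2 + 1.0312*d - 1.752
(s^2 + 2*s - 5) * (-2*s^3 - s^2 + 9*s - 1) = -2*s^5 - 5*s^4 + 17*s^3 + 22*s^2 - 47*s + 5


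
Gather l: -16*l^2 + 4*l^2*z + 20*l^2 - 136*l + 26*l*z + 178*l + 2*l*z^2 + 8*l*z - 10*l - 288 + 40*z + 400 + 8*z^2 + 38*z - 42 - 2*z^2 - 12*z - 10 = l^2*(4*z + 4) + l*(2*z^2 + 34*z + 32) + 6*z^2 + 66*z + 60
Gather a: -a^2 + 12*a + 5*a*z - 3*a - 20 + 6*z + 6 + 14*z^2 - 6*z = -a^2 + a*(5*z + 9) + 14*z^2 - 14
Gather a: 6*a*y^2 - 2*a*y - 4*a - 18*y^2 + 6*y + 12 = a*(6*y^2 - 2*y - 4) - 18*y^2 + 6*y + 12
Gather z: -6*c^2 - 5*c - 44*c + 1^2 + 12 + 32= -6*c^2 - 49*c + 45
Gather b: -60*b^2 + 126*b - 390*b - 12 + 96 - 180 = -60*b^2 - 264*b - 96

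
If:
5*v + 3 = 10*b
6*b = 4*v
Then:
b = 6/5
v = 9/5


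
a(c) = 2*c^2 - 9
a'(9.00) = 36.00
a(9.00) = 153.00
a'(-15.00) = -60.00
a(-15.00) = 441.00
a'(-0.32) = -1.28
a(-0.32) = -8.80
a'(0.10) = 0.40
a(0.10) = -8.98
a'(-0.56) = -2.24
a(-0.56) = -8.37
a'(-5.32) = -21.28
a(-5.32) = 47.60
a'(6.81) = 27.24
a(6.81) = 83.75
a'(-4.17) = -16.68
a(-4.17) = 25.78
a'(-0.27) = -1.08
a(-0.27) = -8.85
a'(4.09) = 16.36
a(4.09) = 24.46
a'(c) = 4*c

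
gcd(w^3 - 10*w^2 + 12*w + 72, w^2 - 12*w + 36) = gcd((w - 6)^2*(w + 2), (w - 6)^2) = w^2 - 12*w + 36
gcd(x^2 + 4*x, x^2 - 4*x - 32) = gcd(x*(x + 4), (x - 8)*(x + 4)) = x + 4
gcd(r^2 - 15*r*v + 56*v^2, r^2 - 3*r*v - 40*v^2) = r - 8*v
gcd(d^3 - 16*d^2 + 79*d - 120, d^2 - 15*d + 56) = d - 8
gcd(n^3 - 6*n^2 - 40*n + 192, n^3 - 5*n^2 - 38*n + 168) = n^2 + 2*n - 24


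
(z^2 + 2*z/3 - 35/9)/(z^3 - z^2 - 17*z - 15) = (-z^2 - 2*z/3 + 35/9)/(-z^3 + z^2 + 17*z + 15)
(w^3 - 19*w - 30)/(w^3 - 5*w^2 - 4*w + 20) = (w + 3)/(w - 2)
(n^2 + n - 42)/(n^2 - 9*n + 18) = (n + 7)/(n - 3)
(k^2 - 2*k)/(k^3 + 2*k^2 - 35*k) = (k - 2)/(k^2 + 2*k - 35)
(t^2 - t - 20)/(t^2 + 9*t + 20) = (t - 5)/(t + 5)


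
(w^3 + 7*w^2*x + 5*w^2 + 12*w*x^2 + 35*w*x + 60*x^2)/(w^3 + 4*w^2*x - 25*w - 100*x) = (w + 3*x)/(w - 5)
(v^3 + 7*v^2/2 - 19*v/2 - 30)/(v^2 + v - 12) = v + 5/2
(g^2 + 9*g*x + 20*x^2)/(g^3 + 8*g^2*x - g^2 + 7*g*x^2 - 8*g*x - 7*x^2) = (g^2 + 9*g*x + 20*x^2)/(g^3 + 8*g^2*x - g^2 + 7*g*x^2 - 8*g*x - 7*x^2)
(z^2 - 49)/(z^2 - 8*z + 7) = (z + 7)/(z - 1)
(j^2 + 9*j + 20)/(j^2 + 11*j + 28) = (j + 5)/(j + 7)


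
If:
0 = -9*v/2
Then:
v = 0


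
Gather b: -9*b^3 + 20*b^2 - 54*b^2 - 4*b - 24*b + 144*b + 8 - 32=-9*b^3 - 34*b^2 + 116*b - 24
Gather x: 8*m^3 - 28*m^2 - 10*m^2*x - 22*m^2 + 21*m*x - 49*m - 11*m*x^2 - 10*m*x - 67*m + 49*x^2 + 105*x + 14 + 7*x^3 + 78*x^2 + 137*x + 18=8*m^3 - 50*m^2 - 116*m + 7*x^3 + x^2*(127 - 11*m) + x*(-10*m^2 + 11*m + 242) + 32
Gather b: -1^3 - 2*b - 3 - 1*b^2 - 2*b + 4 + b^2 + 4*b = 0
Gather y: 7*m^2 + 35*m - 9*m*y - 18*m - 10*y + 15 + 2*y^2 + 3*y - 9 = 7*m^2 + 17*m + 2*y^2 + y*(-9*m - 7) + 6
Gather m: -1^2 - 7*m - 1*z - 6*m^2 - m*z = -6*m^2 + m*(-z - 7) - z - 1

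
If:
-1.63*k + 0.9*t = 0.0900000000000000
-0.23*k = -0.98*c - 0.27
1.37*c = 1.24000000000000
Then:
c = 0.91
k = 5.03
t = 9.21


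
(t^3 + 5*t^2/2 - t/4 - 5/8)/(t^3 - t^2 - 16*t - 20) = (-t^3 - 5*t^2/2 + t/4 + 5/8)/(-t^3 + t^2 + 16*t + 20)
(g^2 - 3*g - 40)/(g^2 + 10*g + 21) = (g^2 - 3*g - 40)/(g^2 + 10*g + 21)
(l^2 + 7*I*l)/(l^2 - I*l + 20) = l*(l + 7*I)/(l^2 - I*l + 20)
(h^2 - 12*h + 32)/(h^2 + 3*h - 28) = (h - 8)/(h + 7)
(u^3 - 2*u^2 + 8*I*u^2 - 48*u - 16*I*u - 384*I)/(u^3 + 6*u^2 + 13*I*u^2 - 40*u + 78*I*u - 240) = (u - 8)/(u + 5*I)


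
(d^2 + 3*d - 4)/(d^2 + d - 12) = (d - 1)/(d - 3)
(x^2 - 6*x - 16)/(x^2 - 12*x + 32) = (x + 2)/(x - 4)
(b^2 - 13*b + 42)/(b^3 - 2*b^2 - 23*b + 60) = (b^2 - 13*b + 42)/(b^3 - 2*b^2 - 23*b + 60)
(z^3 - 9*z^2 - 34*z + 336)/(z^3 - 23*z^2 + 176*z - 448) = (z + 6)/(z - 8)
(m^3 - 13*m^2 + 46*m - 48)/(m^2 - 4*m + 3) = (m^2 - 10*m + 16)/(m - 1)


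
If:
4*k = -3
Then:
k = -3/4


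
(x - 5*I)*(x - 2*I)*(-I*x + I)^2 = -x^4 + 2*x^3 + 7*I*x^3 + 9*x^2 - 14*I*x^2 - 20*x + 7*I*x + 10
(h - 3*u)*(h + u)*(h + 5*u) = h^3 + 3*h^2*u - 13*h*u^2 - 15*u^3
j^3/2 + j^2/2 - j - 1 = (j/2 + sqrt(2)/2)*(j + 1)*(j - sqrt(2))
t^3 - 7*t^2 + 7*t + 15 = (t - 5)*(t - 3)*(t + 1)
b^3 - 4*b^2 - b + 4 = (b - 4)*(b - 1)*(b + 1)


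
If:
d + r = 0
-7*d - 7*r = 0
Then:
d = -r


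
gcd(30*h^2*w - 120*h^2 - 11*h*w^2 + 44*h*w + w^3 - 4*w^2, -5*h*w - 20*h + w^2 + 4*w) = -5*h + w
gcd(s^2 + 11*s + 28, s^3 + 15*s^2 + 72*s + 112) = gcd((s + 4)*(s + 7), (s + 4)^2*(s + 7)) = s^2 + 11*s + 28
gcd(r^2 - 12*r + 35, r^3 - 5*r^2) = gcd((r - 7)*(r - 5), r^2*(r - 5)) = r - 5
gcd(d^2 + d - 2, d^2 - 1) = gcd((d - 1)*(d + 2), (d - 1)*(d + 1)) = d - 1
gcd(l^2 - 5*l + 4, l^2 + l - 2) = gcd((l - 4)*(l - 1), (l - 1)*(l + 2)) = l - 1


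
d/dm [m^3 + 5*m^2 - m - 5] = 3*m^2 + 10*m - 1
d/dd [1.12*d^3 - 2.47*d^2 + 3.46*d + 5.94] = 3.36*d^2 - 4.94*d + 3.46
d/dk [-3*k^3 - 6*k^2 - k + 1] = -9*k^2 - 12*k - 1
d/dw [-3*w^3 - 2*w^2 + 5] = w*(-9*w - 4)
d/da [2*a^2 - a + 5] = 4*a - 1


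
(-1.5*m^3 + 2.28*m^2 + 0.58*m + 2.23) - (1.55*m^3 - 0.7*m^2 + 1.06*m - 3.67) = -3.05*m^3 + 2.98*m^2 - 0.48*m + 5.9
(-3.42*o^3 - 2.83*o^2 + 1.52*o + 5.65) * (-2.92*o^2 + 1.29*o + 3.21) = 9.9864*o^5 + 3.8518*o^4 - 19.0673*o^3 - 23.6215*o^2 + 12.1677*o + 18.1365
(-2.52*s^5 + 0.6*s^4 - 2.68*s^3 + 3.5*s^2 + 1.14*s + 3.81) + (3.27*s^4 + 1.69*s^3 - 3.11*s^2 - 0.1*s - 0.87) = -2.52*s^5 + 3.87*s^4 - 0.99*s^3 + 0.39*s^2 + 1.04*s + 2.94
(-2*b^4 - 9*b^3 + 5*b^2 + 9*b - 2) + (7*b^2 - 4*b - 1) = -2*b^4 - 9*b^3 + 12*b^2 + 5*b - 3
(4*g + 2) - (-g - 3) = 5*g + 5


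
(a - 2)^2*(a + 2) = a^3 - 2*a^2 - 4*a + 8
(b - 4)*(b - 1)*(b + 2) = b^3 - 3*b^2 - 6*b + 8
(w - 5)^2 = w^2 - 10*w + 25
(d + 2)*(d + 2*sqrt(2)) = d^2 + 2*d + 2*sqrt(2)*d + 4*sqrt(2)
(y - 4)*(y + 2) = y^2 - 2*y - 8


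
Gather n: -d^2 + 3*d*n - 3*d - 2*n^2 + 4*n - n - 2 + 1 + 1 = -d^2 - 3*d - 2*n^2 + n*(3*d + 3)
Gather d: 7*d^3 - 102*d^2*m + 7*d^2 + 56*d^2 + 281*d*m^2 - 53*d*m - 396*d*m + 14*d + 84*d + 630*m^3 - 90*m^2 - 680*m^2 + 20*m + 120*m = 7*d^3 + d^2*(63 - 102*m) + d*(281*m^2 - 449*m + 98) + 630*m^3 - 770*m^2 + 140*m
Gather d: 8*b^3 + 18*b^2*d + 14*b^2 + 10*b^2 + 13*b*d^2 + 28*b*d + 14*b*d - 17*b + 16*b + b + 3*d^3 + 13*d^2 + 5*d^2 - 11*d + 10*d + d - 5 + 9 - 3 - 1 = 8*b^3 + 24*b^2 + 3*d^3 + d^2*(13*b + 18) + d*(18*b^2 + 42*b)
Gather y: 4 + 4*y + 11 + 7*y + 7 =11*y + 22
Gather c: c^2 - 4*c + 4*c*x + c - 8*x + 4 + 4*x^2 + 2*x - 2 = c^2 + c*(4*x - 3) + 4*x^2 - 6*x + 2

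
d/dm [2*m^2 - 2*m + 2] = 4*m - 2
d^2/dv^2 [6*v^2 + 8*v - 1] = 12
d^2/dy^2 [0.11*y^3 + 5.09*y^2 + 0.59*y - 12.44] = 0.66*y + 10.18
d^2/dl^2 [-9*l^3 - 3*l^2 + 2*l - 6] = -54*l - 6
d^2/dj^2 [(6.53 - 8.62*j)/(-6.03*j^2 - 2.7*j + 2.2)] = ((32.2038 - 311.8716*j)*(6.03*j^2 + 2.7*j - 2.2) + (8.62*j - 6.53)*(12.06*j + 2.7)*(24.12*j + 5.4))/(6.03*j^2 + 2.7*j - 2.2)^3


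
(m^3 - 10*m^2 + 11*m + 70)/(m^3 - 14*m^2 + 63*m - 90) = (m^2 - 5*m - 14)/(m^2 - 9*m + 18)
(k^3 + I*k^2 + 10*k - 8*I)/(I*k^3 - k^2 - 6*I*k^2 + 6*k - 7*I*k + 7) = (-I*k^3 + k^2 - 10*I*k - 8)/(k^3 + k^2*(-6 + I) - k*(7 + 6*I) - 7*I)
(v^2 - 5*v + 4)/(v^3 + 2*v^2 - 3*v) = (v - 4)/(v*(v + 3))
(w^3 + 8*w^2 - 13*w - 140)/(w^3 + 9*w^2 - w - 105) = (w - 4)/(w - 3)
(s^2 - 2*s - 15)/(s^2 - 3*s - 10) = (s + 3)/(s + 2)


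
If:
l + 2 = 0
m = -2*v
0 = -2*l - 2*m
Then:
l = -2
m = 2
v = -1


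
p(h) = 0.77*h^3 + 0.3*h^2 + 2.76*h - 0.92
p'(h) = 2.31*h^2 + 0.6*h + 2.76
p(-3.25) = -33.15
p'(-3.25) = 25.21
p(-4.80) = -92.41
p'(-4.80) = 53.10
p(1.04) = 3.14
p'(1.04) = 5.88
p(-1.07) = -4.47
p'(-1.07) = 4.76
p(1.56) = 7.04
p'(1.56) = 9.32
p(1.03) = 3.08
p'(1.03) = 5.83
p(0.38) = 0.21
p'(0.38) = 3.32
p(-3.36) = -36.02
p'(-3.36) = 26.82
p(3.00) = 30.85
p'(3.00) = 25.35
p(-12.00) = -1321.40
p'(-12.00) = 328.20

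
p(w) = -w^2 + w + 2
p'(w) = 1 - 2*w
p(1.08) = 1.91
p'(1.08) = -1.16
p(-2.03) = -4.15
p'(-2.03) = 5.06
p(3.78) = -8.51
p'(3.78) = -6.56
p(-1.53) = -1.87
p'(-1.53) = 4.06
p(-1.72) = -2.68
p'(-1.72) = 4.44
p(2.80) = -3.04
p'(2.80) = -4.60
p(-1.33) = -1.10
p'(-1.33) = 3.66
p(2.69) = -2.55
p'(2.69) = -4.38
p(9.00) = -70.00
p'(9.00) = -17.00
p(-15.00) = -238.00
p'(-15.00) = 31.00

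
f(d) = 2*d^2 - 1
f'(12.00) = 48.00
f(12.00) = 287.00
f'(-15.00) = -60.00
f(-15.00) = 449.00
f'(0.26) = 1.04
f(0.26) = -0.86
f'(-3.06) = -12.24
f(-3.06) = 17.73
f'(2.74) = 10.96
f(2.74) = 14.02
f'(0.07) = 0.28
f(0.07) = -0.99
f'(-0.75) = -3.00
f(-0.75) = 0.12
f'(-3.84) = -15.36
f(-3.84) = 28.49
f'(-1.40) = -5.60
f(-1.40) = 2.92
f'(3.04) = 12.16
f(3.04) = 17.48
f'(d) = 4*d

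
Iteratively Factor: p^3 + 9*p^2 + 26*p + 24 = (p + 4)*(p^2 + 5*p + 6) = (p + 3)*(p + 4)*(p + 2)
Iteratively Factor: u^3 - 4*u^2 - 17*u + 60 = (u - 5)*(u^2 + u - 12) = (u - 5)*(u - 3)*(u + 4)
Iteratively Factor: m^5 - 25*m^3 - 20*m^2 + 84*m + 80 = (m + 2)*(m^4 - 2*m^3 - 21*m^2 + 22*m + 40) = (m - 2)*(m + 2)*(m^3 - 21*m - 20) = (m - 5)*(m - 2)*(m + 2)*(m^2 + 5*m + 4) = (m - 5)*(m - 2)*(m + 2)*(m + 4)*(m + 1)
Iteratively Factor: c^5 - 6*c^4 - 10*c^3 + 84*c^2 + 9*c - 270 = (c - 3)*(c^4 - 3*c^3 - 19*c^2 + 27*c + 90) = (c - 3)*(c + 3)*(c^3 - 6*c^2 - c + 30) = (c - 3)*(c + 2)*(c + 3)*(c^2 - 8*c + 15) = (c - 5)*(c - 3)*(c + 2)*(c + 3)*(c - 3)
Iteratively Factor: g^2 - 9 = (g - 3)*(g + 3)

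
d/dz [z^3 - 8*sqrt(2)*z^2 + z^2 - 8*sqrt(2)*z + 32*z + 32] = 3*z^2 - 16*sqrt(2)*z + 2*z - 8*sqrt(2) + 32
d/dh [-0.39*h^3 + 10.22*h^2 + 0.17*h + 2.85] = -1.17*h^2 + 20.44*h + 0.17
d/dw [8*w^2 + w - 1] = 16*w + 1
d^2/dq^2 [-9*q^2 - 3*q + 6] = -18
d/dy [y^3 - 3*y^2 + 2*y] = 3*y^2 - 6*y + 2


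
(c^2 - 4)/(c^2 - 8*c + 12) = (c + 2)/(c - 6)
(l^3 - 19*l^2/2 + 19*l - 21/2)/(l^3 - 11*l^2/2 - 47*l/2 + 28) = (2*l^2 - 17*l + 21)/(2*l^2 - 9*l - 56)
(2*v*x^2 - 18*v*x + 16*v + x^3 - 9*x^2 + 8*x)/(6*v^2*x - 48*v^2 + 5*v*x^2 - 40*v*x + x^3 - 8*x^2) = (x - 1)/(3*v + x)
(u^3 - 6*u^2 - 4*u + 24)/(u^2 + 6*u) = (u^3 - 6*u^2 - 4*u + 24)/(u*(u + 6))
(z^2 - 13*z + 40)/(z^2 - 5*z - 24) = (z - 5)/(z + 3)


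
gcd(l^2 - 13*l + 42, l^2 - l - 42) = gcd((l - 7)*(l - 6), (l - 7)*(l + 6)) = l - 7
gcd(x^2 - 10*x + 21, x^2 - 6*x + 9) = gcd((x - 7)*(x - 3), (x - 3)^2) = x - 3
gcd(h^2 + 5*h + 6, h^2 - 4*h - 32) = 1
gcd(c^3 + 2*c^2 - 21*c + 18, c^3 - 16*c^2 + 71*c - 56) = c - 1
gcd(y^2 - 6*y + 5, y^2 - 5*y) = y - 5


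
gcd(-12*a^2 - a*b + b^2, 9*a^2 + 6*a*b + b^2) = 3*a + b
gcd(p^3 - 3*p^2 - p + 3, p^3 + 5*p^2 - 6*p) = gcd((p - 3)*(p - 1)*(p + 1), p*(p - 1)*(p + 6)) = p - 1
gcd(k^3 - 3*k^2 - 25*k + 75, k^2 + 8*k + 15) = k + 5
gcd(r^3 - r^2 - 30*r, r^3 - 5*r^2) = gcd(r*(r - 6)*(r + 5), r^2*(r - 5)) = r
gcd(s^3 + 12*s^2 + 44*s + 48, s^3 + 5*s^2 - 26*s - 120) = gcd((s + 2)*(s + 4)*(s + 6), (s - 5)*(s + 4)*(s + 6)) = s^2 + 10*s + 24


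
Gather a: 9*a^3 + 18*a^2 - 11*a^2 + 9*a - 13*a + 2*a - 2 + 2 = 9*a^3 + 7*a^2 - 2*a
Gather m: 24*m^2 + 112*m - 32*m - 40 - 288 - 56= 24*m^2 + 80*m - 384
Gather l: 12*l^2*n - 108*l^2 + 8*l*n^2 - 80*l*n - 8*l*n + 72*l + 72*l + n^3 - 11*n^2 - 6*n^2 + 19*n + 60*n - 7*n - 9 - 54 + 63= l^2*(12*n - 108) + l*(8*n^2 - 88*n + 144) + n^3 - 17*n^2 + 72*n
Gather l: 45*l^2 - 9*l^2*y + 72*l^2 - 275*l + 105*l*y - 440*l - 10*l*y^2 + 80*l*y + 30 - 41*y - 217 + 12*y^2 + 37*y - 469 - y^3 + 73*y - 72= l^2*(117 - 9*y) + l*(-10*y^2 + 185*y - 715) - y^3 + 12*y^2 + 69*y - 728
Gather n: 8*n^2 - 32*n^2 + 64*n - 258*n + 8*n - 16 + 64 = -24*n^2 - 186*n + 48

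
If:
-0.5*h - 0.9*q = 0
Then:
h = -1.8*q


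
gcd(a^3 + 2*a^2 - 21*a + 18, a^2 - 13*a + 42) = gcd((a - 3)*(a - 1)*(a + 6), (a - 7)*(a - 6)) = 1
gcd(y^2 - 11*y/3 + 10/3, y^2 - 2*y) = y - 2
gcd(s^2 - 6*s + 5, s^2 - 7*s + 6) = s - 1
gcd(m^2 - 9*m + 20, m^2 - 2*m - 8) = m - 4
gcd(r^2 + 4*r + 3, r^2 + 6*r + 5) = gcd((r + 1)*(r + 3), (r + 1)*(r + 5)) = r + 1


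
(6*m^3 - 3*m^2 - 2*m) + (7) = 6*m^3 - 3*m^2 - 2*m + 7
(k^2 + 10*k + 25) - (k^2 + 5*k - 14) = 5*k + 39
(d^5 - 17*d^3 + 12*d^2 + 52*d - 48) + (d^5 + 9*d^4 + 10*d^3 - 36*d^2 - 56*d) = 2*d^5 + 9*d^4 - 7*d^3 - 24*d^2 - 4*d - 48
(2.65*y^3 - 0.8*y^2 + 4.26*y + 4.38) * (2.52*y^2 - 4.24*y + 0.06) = 6.678*y^5 - 13.252*y^4 + 14.2862*y^3 - 7.0728*y^2 - 18.3156*y + 0.2628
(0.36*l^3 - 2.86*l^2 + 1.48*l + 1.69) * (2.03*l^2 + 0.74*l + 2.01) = 0.7308*l^5 - 5.5394*l^4 + 1.6116*l^3 - 1.2227*l^2 + 4.2254*l + 3.3969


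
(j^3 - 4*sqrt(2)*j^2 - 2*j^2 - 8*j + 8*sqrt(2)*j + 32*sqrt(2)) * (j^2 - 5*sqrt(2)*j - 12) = j^5 - 9*sqrt(2)*j^4 - 2*j^4 + 20*j^3 + 18*sqrt(2)*j^3 - 56*j^2 + 120*sqrt(2)*j^2 - 224*j - 96*sqrt(2)*j - 384*sqrt(2)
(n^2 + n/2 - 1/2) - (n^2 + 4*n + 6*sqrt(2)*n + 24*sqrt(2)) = -6*sqrt(2)*n - 7*n/2 - 24*sqrt(2) - 1/2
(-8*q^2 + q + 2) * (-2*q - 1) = 16*q^3 + 6*q^2 - 5*q - 2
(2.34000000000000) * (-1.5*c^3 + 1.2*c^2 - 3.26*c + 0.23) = -3.51*c^3 + 2.808*c^2 - 7.6284*c + 0.5382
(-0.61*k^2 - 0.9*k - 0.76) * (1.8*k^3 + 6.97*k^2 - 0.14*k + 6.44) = -1.098*k^5 - 5.8717*k^4 - 7.5556*k^3 - 9.0996*k^2 - 5.6896*k - 4.8944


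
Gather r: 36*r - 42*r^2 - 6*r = -42*r^2 + 30*r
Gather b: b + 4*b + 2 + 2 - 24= 5*b - 20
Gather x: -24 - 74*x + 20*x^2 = 20*x^2 - 74*x - 24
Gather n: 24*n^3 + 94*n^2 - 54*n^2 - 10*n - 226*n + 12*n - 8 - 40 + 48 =24*n^3 + 40*n^2 - 224*n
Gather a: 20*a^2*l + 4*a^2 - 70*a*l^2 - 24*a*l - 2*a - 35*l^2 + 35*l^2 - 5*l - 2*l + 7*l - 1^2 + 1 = a^2*(20*l + 4) + a*(-70*l^2 - 24*l - 2)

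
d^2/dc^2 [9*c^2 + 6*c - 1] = 18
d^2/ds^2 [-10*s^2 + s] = -20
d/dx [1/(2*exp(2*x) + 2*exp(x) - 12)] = (-exp(x) - 1/2)*exp(x)/(exp(2*x) + exp(x) - 6)^2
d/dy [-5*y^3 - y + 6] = -15*y^2 - 1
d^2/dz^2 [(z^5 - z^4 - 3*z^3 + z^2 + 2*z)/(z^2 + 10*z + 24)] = 2*(3*z^7 + 79*z^6 + 786*z^5 + 3228*z^4 + 3604*z^3 - 5688*z^2 - 5328*z + 96)/(z^6 + 30*z^5 + 372*z^4 + 2440*z^3 + 8928*z^2 + 17280*z + 13824)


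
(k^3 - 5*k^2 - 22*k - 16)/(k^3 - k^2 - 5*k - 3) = (k^2 - 6*k - 16)/(k^2 - 2*k - 3)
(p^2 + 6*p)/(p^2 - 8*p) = (p + 6)/(p - 8)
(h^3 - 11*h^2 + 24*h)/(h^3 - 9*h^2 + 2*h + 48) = h/(h + 2)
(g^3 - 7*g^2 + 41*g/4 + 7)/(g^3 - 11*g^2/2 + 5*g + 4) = (g - 7/2)/(g - 2)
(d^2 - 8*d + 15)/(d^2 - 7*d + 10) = (d - 3)/(d - 2)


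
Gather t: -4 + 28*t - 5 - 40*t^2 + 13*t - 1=-40*t^2 + 41*t - 10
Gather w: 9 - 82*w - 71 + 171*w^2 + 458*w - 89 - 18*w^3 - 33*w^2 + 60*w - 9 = -18*w^3 + 138*w^2 + 436*w - 160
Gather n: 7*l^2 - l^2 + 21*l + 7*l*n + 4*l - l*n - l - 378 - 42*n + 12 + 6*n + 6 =6*l^2 + 24*l + n*(6*l - 36) - 360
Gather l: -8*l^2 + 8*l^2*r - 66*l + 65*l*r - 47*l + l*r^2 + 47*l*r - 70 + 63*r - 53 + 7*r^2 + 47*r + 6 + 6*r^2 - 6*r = l^2*(8*r - 8) + l*(r^2 + 112*r - 113) + 13*r^2 + 104*r - 117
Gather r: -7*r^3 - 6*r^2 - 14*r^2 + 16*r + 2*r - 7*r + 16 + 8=-7*r^3 - 20*r^2 + 11*r + 24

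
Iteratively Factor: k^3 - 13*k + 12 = (k - 1)*(k^2 + k - 12) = (k - 3)*(k - 1)*(k + 4)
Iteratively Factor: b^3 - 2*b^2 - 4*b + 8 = (b - 2)*(b^2 - 4) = (b - 2)*(b + 2)*(b - 2)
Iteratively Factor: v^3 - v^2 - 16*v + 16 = (v + 4)*(v^2 - 5*v + 4) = (v - 4)*(v + 4)*(v - 1)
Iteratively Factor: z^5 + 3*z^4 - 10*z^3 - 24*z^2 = (z + 4)*(z^4 - z^3 - 6*z^2) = z*(z + 4)*(z^3 - z^2 - 6*z) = z*(z + 2)*(z + 4)*(z^2 - 3*z) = z^2*(z + 2)*(z + 4)*(z - 3)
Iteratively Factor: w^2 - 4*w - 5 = (w - 5)*(w + 1)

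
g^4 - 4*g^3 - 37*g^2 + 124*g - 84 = (g - 7)*(g - 2)*(g - 1)*(g + 6)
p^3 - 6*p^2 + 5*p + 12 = (p - 4)*(p - 3)*(p + 1)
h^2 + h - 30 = (h - 5)*(h + 6)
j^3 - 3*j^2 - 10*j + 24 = (j - 4)*(j - 2)*(j + 3)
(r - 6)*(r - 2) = r^2 - 8*r + 12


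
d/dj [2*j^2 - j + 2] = 4*j - 1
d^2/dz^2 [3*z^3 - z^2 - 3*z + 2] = 18*z - 2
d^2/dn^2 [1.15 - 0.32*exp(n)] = -0.32*exp(n)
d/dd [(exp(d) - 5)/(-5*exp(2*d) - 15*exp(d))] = (exp(2*d) - 10*exp(d) - 15)*exp(-d)/(5*(exp(2*d) + 6*exp(d) + 9))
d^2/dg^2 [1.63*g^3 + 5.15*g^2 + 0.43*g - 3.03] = 9.78*g + 10.3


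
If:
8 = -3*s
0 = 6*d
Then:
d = 0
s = -8/3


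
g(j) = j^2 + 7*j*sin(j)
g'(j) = 7*j*cos(j) + 2*j + 7*sin(j)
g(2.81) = 14.30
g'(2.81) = -10.70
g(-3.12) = 10.21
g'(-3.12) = 15.44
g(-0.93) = 6.08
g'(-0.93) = -11.36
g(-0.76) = 4.24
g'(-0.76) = -10.20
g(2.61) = 16.07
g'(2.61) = -6.98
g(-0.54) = 2.24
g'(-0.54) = -7.92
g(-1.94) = 16.43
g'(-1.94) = -5.51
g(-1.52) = 12.94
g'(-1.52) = -10.57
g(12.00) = 98.93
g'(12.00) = 91.13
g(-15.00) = 293.28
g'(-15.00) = 45.22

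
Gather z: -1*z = -z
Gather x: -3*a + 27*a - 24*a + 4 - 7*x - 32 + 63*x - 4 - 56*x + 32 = 0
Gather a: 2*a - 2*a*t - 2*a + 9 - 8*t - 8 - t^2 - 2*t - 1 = -2*a*t - t^2 - 10*t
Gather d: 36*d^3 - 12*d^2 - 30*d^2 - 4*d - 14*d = 36*d^3 - 42*d^2 - 18*d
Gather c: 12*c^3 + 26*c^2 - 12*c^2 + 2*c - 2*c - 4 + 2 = 12*c^3 + 14*c^2 - 2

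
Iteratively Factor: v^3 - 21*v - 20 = (v - 5)*(v^2 + 5*v + 4) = (v - 5)*(v + 1)*(v + 4)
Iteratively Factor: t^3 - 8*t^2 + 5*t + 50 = (t + 2)*(t^2 - 10*t + 25) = (t - 5)*(t + 2)*(t - 5)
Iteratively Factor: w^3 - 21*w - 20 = (w + 4)*(w^2 - 4*w - 5) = (w + 1)*(w + 4)*(w - 5)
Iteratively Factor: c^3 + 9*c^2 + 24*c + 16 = (c + 4)*(c^2 + 5*c + 4) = (c + 4)^2*(c + 1)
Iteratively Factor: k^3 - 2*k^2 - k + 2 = (k - 1)*(k^2 - k - 2) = (k - 2)*(k - 1)*(k + 1)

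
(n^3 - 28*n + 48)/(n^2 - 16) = (n^2 + 4*n - 12)/(n + 4)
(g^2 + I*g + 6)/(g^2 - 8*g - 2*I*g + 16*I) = (g + 3*I)/(g - 8)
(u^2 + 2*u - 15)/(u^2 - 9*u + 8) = (u^2 + 2*u - 15)/(u^2 - 9*u + 8)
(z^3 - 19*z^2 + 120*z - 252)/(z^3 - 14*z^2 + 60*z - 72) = (z - 7)/(z - 2)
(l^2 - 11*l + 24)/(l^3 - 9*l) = (l - 8)/(l*(l + 3))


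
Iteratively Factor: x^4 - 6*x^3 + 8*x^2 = (x - 2)*(x^3 - 4*x^2) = x*(x - 2)*(x^2 - 4*x) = x^2*(x - 2)*(x - 4)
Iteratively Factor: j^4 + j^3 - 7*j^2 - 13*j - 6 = (j + 1)*(j^3 - 7*j - 6) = (j + 1)*(j + 2)*(j^2 - 2*j - 3) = (j - 3)*(j + 1)*(j + 2)*(j + 1)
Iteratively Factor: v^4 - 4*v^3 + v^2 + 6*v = (v - 3)*(v^3 - v^2 - 2*v) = (v - 3)*(v - 2)*(v^2 + v) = v*(v - 3)*(v - 2)*(v + 1)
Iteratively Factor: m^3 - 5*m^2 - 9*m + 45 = (m + 3)*(m^2 - 8*m + 15) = (m - 3)*(m + 3)*(m - 5)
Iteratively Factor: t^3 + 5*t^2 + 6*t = (t + 2)*(t^2 + 3*t) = (t + 2)*(t + 3)*(t)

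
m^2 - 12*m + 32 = (m - 8)*(m - 4)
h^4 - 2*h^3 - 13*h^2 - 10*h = h*(h - 5)*(h + 1)*(h + 2)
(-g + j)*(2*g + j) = -2*g^2 + g*j + j^2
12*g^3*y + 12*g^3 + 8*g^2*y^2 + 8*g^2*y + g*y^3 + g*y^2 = (2*g + y)*(6*g + y)*(g*y + g)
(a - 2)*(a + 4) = a^2 + 2*a - 8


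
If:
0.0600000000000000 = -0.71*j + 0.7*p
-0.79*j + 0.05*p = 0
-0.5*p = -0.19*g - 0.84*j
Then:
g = 0.22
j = 0.01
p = 0.09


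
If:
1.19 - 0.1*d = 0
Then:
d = 11.90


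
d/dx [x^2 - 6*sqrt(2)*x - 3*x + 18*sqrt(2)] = 2*x - 6*sqrt(2) - 3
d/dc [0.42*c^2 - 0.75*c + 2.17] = 0.84*c - 0.75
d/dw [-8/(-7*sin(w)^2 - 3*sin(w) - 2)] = -8*(14*sin(w) + 3)*cos(w)/(7*sin(w)^2 + 3*sin(w) + 2)^2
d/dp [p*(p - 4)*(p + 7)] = 3*p^2 + 6*p - 28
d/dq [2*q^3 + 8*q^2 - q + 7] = 6*q^2 + 16*q - 1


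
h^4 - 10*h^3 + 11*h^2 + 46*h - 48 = (h - 8)*(h - 3)*(h - 1)*(h + 2)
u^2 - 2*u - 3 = (u - 3)*(u + 1)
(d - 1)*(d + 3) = d^2 + 2*d - 3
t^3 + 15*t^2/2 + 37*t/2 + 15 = (t + 2)*(t + 5/2)*(t + 3)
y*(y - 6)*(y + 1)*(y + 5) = y^4 - 31*y^2 - 30*y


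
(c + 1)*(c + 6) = c^2 + 7*c + 6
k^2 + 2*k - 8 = (k - 2)*(k + 4)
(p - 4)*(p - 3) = p^2 - 7*p + 12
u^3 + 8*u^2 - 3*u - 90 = (u - 3)*(u + 5)*(u + 6)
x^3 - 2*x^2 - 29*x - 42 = (x - 7)*(x + 2)*(x + 3)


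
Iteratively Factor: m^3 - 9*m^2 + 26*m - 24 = (m - 4)*(m^2 - 5*m + 6) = (m - 4)*(m - 2)*(m - 3)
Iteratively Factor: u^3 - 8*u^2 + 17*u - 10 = (u - 1)*(u^2 - 7*u + 10) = (u - 5)*(u - 1)*(u - 2)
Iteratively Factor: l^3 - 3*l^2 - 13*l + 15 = (l + 3)*(l^2 - 6*l + 5) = (l - 1)*(l + 3)*(l - 5)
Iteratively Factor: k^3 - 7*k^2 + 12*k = (k - 3)*(k^2 - 4*k) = (k - 4)*(k - 3)*(k)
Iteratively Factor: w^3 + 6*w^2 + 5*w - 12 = (w + 4)*(w^2 + 2*w - 3) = (w - 1)*(w + 4)*(w + 3)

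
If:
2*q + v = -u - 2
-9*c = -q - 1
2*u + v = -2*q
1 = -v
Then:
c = -1/18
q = -3/2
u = 2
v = -1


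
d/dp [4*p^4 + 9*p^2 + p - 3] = 16*p^3 + 18*p + 1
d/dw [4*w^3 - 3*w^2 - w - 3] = 12*w^2 - 6*w - 1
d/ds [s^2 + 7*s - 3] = 2*s + 7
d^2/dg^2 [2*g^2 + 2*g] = 4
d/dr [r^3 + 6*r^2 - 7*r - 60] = 3*r^2 + 12*r - 7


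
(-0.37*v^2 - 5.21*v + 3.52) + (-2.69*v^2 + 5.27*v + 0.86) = -3.06*v^2 + 0.0599999999999996*v + 4.38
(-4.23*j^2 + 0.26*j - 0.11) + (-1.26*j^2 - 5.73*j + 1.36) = -5.49*j^2 - 5.47*j + 1.25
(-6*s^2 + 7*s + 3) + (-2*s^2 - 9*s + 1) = -8*s^2 - 2*s + 4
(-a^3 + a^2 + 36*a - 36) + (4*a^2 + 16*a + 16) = -a^3 + 5*a^2 + 52*a - 20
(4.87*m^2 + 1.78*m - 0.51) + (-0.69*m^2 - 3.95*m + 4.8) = 4.18*m^2 - 2.17*m + 4.29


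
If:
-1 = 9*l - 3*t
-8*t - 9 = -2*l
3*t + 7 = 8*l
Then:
No Solution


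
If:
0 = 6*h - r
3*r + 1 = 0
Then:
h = -1/18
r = -1/3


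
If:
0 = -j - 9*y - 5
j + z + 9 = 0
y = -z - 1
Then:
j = -77/10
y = 3/10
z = -13/10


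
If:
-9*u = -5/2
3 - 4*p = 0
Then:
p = 3/4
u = 5/18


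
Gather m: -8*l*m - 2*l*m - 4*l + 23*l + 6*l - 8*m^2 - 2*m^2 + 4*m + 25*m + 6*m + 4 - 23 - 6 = 25*l - 10*m^2 + m*(35 - 10*l) - 25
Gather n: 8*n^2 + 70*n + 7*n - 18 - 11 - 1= 8*n^2 + 77*n - 30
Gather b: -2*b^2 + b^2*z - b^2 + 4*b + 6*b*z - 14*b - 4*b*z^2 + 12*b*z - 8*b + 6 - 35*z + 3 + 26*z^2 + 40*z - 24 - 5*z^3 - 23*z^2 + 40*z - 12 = b^2*(z - 3) + b*(-4*z^2 + 18*z - 18) - 5*z^3 + 3*z^2 + 45*z - 27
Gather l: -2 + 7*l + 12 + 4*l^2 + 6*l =4*l^2 + 13*l + 10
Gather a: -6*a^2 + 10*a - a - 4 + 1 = -6*a^2 + 9*a - 3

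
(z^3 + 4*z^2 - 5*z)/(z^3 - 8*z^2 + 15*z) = (z^2 + 4*z - 5)/(z^2 - 8*z + 15)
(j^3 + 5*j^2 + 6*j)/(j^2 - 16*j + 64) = j*(j^2 + 5*j + 6)/(j^2 - 16*j + 64)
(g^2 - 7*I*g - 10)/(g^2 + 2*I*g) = (g^2 - 7*I*g - 10)/(g*(g + 2*I))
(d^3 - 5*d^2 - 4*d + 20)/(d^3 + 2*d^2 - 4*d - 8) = (d - 5)/(d + 2)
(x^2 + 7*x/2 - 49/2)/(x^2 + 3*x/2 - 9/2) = (2*x^2 + 7*x - 49)/(2*x^2 + 3*x - 9)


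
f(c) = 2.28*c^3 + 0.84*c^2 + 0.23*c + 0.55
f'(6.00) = 256.55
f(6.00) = 524.65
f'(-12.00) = 965.03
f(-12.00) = -3821.09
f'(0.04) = 0.31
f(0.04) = 0.56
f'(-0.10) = 0.13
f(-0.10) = 0.53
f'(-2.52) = 39.43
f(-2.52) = -31.18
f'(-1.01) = 5.51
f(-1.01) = -1.17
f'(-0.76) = 2.90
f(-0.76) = -0.14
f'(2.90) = 62.63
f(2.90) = 63.89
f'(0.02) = 0.27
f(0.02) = 0.55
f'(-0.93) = 4.58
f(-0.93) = -0.77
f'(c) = 6.84*c^2 + 1.68*c + 0.23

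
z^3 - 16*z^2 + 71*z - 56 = (z - 8)*(z - 7)*(z - 1)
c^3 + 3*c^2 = c^2*(c + 3)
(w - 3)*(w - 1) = w^2 - 4*w + 3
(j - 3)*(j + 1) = j^2 - 2*j - 3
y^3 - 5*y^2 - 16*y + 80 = (y - 5)*(y - 4)*(y + 4)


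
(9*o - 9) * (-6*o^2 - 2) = -54*o^3 + 54*o^2 - 18*o + 18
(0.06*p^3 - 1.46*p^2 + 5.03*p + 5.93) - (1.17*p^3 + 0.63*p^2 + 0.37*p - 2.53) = -1.11*p^3 - 2.09*p^2 + 4.66*p + 8.46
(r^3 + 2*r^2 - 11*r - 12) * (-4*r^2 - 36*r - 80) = -4*r^5 - 44*r^4 - 108*r^3 + 284*r^2 + 1312*r + 960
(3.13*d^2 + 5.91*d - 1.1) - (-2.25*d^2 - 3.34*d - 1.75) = 5.38*d^2 + 9.25*d + 0.65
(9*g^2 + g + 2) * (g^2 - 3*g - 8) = 9*g^4 - 26*g^3 - 73*g^2 - 14*g - 16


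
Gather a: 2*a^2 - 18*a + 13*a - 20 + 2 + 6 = 2*a^2 - 5*a - 12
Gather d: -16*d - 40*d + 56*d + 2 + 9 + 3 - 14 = 0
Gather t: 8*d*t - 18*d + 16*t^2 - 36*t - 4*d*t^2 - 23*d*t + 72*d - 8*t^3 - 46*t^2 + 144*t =54*d - 8*t^3 + t^2*(-4*d - 30) + t*(108 - 15*d)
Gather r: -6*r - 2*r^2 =-2*r^2 - 6*r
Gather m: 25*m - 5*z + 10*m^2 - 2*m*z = 10*m^2 + m*(25 - 2*z) - 5*z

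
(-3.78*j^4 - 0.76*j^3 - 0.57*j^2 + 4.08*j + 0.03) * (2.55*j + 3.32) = -9.639*j^5 - 14.4876*j^4 - 3.9767*j^3 + 8.5116*j^2 + 13.6221*j + 0.0996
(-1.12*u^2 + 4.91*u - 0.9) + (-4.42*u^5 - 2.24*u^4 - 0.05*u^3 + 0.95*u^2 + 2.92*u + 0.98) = -4.42*u^5 - 2.24*u^4 - 0.05*u^3 - 0.17*u^2 + 7.83*u + 0.08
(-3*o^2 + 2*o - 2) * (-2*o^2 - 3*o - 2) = 6*o^4 + 5*o^3 + 4*o^2 + 2*o + 4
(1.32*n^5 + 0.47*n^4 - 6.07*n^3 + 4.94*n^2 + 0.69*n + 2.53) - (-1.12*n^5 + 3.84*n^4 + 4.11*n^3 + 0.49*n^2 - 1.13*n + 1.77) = 2.44*n^5 - 3.37*n^4 - 10.18*n^3 + 4.45*n^2 + 1.82*n + 0.76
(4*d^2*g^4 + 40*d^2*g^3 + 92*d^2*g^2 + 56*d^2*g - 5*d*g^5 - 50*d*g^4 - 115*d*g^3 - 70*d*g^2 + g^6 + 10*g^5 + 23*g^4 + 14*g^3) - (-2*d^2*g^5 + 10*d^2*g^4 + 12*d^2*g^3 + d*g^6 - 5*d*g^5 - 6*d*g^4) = 2*d^2*g^5 - 6*d^2*g^4 + 28*d^2*g^3 + 92*d^2*g^2 + 56*d^2*g - d*g^6 - 44*d*g^4 - 115*d*g^3 - 70*d*g^2 + g^6 + 10*g^5 + 23*g^4 + 14*g^3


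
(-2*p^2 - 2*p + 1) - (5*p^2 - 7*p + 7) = -7*p^2 + 5*p - 6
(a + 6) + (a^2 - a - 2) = a^2 + 4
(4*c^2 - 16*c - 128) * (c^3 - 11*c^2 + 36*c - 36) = 4*c^5 - 60*c^4 + 192*c^3 + 688*c^2 - 4032*c + 4608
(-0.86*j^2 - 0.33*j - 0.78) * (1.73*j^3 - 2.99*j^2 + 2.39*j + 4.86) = -1.4878*j^5 + 2.0005*j^4 - 2.4181*j^3 - 2.6361*j^2 - 3.468*j - 3.7908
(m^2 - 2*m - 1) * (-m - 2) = -m^3 + 5*m + 2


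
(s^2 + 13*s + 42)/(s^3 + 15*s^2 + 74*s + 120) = (s + 7)/(s^2 + 9*s + 20)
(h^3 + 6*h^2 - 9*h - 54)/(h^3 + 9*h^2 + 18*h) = (h - 3)/h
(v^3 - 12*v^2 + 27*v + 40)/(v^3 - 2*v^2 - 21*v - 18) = (v^2 - 13*v + 40)/(v^2 - 3*v - 18)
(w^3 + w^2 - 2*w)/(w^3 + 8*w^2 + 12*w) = (w - 1)/(w + 6)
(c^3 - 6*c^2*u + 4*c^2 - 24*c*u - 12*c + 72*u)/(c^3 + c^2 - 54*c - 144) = (c^2 - 6*c*u - 2*c + 12*u)/(c^2 - 5*c - 24)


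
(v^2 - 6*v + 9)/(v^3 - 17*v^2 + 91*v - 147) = (v - 3)/(v^2 - 14*v + 49)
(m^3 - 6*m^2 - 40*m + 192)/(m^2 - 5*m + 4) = (m^2 - 2*m - 48)/(m - 1)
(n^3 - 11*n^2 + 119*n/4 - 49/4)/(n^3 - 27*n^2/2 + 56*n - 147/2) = (n - 1/2)/(n - 3)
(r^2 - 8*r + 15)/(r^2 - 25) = (r - 3)/(r + 5)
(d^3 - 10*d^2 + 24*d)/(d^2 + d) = (d^2 - 10*d + 24)/(d + 1)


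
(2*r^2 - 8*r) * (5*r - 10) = 10*r^3 - 60*r^2 + 80*r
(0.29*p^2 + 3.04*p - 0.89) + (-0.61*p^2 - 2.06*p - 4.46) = -0.32*p^2 + 0.98*p - 5.35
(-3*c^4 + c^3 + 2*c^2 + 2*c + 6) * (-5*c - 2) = 15*c^5 + c^4 - 12*c^3 - 14*c^2 - 34*c - 12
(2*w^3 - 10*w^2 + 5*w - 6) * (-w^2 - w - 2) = -2*w^5 + 8*w^4 + w^3 + 21*w^2 - 4*w + 12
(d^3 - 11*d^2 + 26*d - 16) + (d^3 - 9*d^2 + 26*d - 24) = 2*d^3 - 20*d^2 + 52*d - 40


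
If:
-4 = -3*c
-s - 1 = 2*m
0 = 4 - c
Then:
No Solution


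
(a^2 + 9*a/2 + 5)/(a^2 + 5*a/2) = (a + 2)/a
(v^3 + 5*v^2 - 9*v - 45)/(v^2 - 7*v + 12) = (v^2 + 8*v + 15)/(v - 4)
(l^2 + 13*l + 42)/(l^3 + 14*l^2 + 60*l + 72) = (l + 7)/(l^2 + 8*l + 12)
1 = 1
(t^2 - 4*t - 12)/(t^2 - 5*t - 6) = (t + 2)/(t + 1)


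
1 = 1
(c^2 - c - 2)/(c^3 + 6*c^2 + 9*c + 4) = (c - 2)/(c^2 + 5*c + 4)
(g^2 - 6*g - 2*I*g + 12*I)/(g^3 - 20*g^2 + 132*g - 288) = (g - 2*I)/(g^2 - 14*g + 48)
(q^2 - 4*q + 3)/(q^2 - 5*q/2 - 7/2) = 2*(-q^2 + 4*q - 3)/(-2*q^2 + 5*q + 7)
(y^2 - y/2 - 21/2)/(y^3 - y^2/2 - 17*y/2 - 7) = (y + 3)/(y^2 + 3*y + 2)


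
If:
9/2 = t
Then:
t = 9/2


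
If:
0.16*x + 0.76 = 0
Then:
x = -4.75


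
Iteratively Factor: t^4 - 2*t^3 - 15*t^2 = (t + 3)*(t^3 - 5*t^2) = t*(t + 3)*(t^2 - 5*t) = t*(t - 5)*(t + 3)*(t)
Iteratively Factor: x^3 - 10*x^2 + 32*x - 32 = (x - 4)*(x^2 - 6*x + 8) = (x - 4)*(x - 2)*(x - 4)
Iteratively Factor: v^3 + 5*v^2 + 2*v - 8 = (v - 1)*(v^2 + 6*v + 8) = (v - 1)*(v + 2)*(v + 4)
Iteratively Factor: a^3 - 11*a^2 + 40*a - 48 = (a - 4)*(a^2 - 7*a + 12) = (a - 4)^2*(a - 3)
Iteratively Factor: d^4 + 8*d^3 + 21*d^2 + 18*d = (d + 3)*(d^3 + 5*d^2 + 6*d) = (d + 2)*(d + 3)*(d^2 + 3*d) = (d + 2)*(d + 3)^2*(d)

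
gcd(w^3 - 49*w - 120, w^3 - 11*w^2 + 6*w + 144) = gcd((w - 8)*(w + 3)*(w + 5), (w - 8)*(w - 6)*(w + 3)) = w^2 - 5*w - 24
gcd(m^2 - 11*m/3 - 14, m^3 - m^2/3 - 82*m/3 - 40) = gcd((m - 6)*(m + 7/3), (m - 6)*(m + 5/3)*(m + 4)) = m - 6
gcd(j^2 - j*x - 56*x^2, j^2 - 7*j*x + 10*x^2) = 1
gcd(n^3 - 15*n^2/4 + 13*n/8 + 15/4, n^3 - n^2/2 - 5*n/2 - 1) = n - 2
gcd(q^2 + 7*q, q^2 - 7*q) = q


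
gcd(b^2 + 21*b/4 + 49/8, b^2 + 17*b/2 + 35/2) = b + 7/2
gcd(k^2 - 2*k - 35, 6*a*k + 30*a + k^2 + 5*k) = k + 5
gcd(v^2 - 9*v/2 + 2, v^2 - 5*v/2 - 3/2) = 1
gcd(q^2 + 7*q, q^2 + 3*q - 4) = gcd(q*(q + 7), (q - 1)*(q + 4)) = 1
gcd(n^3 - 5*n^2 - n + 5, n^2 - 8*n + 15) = n - 5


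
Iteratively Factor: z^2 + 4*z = (z + 4)*(z)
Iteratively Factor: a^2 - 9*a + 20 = (a - 4)*(a - 5)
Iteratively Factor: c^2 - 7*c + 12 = (c - 4)*(c - 3)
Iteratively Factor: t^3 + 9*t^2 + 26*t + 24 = (t + 2)*(t^2 + 7*t + 12) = (t + 2)*(t + 4)*(t + 3)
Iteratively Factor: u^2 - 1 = (u - 1)*(u + 1)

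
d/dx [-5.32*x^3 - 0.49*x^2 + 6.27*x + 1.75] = -15.96*x^2 - 0.98*x + 6.27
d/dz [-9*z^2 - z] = -18*z - 1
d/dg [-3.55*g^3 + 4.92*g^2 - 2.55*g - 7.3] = -10.65*g^2 + 9.84*g - 2.55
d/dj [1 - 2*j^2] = -4*j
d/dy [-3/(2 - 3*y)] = -9/(3*y - 2)^2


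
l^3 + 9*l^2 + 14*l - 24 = (l - 1)*(l + 4)*(l + 6)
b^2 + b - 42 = (b - 6)*(b + 7)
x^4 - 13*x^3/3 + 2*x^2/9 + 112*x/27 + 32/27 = (x - 4)*(x - 4/3)*(x + 1/3)*(x + 2/3)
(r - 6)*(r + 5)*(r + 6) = r^3 + 5*r^2 - 36*r - 180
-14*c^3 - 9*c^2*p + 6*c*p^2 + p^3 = (-2*c + p)*(c + p)*(7*c + p)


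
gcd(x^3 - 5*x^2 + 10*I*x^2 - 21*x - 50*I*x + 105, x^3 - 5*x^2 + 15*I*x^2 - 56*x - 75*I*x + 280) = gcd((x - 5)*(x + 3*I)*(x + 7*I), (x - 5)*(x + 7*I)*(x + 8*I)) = x^2 + x*(-5 + 7*I) - 35*I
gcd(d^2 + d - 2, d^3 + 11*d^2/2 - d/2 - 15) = d + 2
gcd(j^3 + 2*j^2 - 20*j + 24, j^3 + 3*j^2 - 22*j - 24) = j + 6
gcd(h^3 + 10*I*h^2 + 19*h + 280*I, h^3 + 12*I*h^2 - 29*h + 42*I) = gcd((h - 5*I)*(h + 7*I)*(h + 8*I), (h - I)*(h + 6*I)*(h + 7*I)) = h + 7*I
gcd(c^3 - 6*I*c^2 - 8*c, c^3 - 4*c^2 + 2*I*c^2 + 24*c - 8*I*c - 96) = c - 4*I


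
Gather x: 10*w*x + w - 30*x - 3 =w + x*(10*w - 30) - 3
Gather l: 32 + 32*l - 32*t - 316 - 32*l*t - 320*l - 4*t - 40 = l*(-32*t - 288) - 36*t - 324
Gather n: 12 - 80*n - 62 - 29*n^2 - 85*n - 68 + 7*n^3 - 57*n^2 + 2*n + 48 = 7*n^3 - 86*n^2 - 163*n - 70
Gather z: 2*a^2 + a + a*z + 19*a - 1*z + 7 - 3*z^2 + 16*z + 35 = 2*a^2 + 20*a - 3*z^2 + z*(a + 15) + 42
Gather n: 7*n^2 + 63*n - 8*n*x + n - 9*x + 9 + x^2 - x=7*n^2 + n*(64 - 8*x) + x^2 - 10*x + 9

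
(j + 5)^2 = j^2 + 10*j + 25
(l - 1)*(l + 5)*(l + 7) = l^3 + 11*l^2 + 23*l - 35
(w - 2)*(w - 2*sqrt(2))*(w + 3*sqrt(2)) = w^3 - 2*w^2 + sqrt(2)*w^2 - 12*w - 2*sqrt(2)*w + 24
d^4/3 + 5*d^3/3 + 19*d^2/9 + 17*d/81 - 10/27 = (d/3 + 1)*(d - 1/3)*(d + 2/3)*(d + 5/3)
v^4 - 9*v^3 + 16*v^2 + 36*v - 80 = (v - 5)*(v - 4)*(v - 2)*(v + 2)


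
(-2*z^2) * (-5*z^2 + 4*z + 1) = 10*z^4 - 8*z^3 - 2*z^2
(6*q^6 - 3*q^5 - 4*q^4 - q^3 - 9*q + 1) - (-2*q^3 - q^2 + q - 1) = 6*q^6 - 3*q^5 - 4*q^4 + q^3 + q^2 - 10*q + 2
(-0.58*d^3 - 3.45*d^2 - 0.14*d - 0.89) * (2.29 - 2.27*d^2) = 1.3166*d^5 + 7.8315*d^4 - 1.0104*d^3 - 5.8802*d^2 - 0.3206*d - 2.0381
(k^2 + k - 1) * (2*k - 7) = 2*k^3 - 5*k^2 - 9*k + 7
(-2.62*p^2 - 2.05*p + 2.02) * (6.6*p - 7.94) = -17.292*p^3 + 7.2728*p^2 + 29.609*p - 16.0388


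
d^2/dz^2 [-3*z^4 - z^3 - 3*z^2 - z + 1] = -36*z^2 - 6*z - 6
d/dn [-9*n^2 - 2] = -18*n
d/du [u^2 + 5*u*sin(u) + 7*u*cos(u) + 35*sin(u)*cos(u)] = -7*u*sin(u) + 5*u*cos(u) + 2*u + 5*sin(u) + 7*cos(u) + 35*cos(2*u)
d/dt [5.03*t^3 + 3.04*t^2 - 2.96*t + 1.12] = 15.09*t^2 + 6.08*t - 2.96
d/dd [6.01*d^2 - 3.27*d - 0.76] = 12.02*d - 3.27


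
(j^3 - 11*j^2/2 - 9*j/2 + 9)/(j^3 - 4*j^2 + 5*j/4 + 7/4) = 2*(2*j^2 - 9*j - 18)/(4*j^2 - 12*j - 7)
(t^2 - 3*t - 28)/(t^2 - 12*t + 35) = (t + 4)/(t - 5)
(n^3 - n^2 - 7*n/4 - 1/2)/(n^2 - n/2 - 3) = (4*n^2 + 4*n + 1)/(2*(2*n + 3))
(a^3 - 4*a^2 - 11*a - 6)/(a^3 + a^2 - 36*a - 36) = (a + 1)/(a + 6)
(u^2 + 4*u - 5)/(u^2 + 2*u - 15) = (u - 1)/(u - 3)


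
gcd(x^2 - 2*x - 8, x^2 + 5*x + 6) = x + 2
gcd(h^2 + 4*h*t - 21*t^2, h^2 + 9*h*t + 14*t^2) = h + 7*t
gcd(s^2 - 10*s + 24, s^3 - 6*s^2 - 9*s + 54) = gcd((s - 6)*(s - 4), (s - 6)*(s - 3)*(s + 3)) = s - 6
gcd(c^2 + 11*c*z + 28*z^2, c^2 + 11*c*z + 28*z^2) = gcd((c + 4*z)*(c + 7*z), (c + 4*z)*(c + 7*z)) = c^2 + 11*c*z + 28*z^2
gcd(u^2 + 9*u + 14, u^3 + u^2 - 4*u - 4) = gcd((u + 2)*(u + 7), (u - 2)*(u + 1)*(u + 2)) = u + 2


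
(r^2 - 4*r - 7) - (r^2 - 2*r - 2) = -2*r - 5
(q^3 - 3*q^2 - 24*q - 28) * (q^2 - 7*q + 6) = q^5 - 10*q^4 + 3*q^3 + 122*q^2 + 52*q - 168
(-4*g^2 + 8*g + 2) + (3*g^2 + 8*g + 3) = -g^2 + 16*g + 5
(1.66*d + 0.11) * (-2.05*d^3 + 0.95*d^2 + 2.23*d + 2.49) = -3.403*d^4 + 1.3515*d^3 + 3.8063*d^2 + 4.3787*d + 0.2739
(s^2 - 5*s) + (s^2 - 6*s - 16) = 2*s^2 - 11*s - 16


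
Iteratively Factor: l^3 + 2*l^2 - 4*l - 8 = (l + 2)*(l^2 - 4) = (l + 2)^2*(l - 2)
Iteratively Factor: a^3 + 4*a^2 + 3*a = (a)*(a^2 + 4*a + 3) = a*(a + 3)*(a + 1)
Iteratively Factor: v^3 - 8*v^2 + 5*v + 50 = (v + 2)*(v^2 - 10*v + 25) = (v - 5)*(v + 2)*(v - 5)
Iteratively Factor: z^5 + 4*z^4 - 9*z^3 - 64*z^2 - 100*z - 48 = (z + 3)*(z^4 + z^3 - 12*z^2 - 28*z - 16) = (z + 2)*(z + 3)*(z^3 - z^2 - 10*z - 8) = (z - 4)*(z + 2)*(z + 3)*(z^2 + 3*z + 2) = (z - 4)*(z + 2)^2*(z + 3)*(z + 1)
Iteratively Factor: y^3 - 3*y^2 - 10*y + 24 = (y - 4)*(y^2 + y - 6) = (y - 4)*(y - 2)*(y + 3)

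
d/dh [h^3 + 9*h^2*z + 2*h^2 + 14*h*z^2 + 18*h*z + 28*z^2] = 3*h^2 + 18*h*z + 4*h + 14*z^2 + 18*z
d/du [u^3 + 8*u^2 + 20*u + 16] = 3*u^2 + 16*u + 20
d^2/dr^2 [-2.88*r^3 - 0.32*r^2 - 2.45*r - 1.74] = -17.28*r - 0.64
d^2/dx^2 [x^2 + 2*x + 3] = 2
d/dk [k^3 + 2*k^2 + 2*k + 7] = 3*k^2 + 4*k + 2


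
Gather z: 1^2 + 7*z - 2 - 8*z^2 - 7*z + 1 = -8*z^2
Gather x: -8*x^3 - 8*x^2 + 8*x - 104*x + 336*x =-8*x^3 - 8*x^2 + 240*x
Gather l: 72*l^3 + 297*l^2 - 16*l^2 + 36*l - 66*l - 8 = 72*l^3 + 281*l^2 - 30*l - 8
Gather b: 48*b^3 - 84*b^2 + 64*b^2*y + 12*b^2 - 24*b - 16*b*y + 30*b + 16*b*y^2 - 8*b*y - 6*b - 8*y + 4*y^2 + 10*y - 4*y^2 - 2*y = 48*b^3 + b^2*(64*y - 72) + b*(16*y^2 - 24*y)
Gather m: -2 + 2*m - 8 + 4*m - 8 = 6*m - 18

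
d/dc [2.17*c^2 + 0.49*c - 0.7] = 4.34*c + 0.49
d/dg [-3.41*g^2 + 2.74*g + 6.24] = 2.74 - 6.82*g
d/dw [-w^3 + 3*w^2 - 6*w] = -3*w^2 + 6*w - 6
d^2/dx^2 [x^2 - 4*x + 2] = 2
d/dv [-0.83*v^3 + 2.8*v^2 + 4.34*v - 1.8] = -2.49*v^2 + 5.6*v + 4.34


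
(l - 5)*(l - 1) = l^2 - 6*l + 5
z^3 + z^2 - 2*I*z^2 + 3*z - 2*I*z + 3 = (z + 1)*(z - 3*I)*(z + I)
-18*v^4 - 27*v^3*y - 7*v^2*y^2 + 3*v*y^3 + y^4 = (-3*v + y)*(v + y)*(2*v + y)*(3*v + y)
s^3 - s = s*(s - 1)*(s + 1)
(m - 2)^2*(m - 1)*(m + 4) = m^4 - m^3 - 12*m^2 + 28*m - 16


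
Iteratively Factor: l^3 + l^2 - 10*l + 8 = (l - 2)*(l^2 + 3*l - 4) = (l - 2)*(l - 1)*(l + 4)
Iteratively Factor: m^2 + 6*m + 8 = (m + 2)*(m + 4)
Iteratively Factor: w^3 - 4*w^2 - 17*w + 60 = (w - 5)*(w^2 + w - 12) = (w - 5)*(w - 3)*(w + 4)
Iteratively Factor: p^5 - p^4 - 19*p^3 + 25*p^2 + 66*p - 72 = (p - 3)*(p^4 + 2*p^3 - 13*p^2 - 14*p + 24) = (p - 3)*(p - 1)*(p^3 + 3*p^2 - 10*p - 24) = (p - 3)^2*(p - 1)*(p^2 + 6*p + 8) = (p - 3)^2*(p - 1)*(p + 4)*(p + 2)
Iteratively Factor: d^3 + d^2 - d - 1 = (d + 1)*(d^2 - 1) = (d + 1)^2*(d - 1)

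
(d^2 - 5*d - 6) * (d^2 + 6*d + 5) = d^4 + d^3 - 31*d^2 - 61*d - 30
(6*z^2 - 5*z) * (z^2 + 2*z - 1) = 6*z^4 + 7*z^3 - 16*z^2 + 5*z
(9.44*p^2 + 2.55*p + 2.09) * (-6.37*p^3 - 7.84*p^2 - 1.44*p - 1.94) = -60.1328*p^5 - 90.2531*p^4 - 46.8989*p^3 - 38.3712*p^2 - 7.9566*p - 4.0546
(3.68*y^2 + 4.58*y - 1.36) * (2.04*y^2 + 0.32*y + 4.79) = 7.5072*y^4 + 10.5208*y^3 + 16.3184*y^2 + 21.503*y - 6.5144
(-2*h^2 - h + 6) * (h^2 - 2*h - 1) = -2*h^4 + 3*h^3 + 10*h^2 - 11*h - 6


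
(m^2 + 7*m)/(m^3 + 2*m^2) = (m + 7)/(m*(m + 2))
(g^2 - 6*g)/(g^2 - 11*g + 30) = g/(g - 5)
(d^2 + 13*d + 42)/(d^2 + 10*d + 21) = (d + 6)/(d + 3)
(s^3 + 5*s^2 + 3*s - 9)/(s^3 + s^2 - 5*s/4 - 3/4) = 4*(s^2 + 6*s + 9)/(4*s^2 + 8*s + 3)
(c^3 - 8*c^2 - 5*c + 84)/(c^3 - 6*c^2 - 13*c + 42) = (c - 4)/(c - 2)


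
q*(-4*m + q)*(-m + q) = 4*m^2*q - 5*m*q^2 + q^3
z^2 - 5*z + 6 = (z - 3)*(z - 2)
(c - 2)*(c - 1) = c^2 - 3*c + 2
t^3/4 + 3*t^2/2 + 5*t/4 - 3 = (t/4 + 1)*(t - 1)*(t + 3)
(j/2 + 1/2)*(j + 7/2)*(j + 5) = j^3/2 + 19*j^2/4 + 13*j + 35/4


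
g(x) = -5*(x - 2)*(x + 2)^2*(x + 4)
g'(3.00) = -1350.00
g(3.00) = -875.00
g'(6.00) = -7680.00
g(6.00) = -12800.00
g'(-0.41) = 122.65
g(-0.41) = 109.36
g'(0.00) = 120.00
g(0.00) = 160.00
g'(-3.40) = 1.68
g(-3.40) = 31.75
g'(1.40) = -167.28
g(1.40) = 187.27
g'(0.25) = 104.06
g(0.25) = 188.26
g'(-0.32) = 124.24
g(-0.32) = 120.48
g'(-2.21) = -15.29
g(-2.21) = 1.66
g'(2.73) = -1066.89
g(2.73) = -549.58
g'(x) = -5*(x - 2)*(x + 2)^2 - 5*(x - 2)*(x + 4)*(2*x + 4) - 5*(x + 2)^2*(x + 4) = -20*x^3 - 90*x^2 - 40*x + 120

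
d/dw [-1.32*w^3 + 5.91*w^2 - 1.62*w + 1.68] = -3.96*w^2 + 11.82*w - 1.62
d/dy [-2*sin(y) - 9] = -2*cos(y)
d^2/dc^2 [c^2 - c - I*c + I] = 2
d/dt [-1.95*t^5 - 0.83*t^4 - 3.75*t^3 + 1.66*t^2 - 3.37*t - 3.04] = -9.75*t^4 - 3.32*t^3 - 11.25*t^2 + 3.32*t - 3.37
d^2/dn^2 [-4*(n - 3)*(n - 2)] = -8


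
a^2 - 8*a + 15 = (a - 5)*(a - 3)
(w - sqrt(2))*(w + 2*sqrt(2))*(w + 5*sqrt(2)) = w^3 + 6*sqrt(2)*w^2 + 6*w - 20*sqrt(2)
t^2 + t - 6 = (t - 2)*(t + 3)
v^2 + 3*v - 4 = (v - 1)*(v + 4)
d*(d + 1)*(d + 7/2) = d^3 + 9*d^2/2 + 7*d/2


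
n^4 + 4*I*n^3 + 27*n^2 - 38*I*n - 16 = (n - 2*I)*(n - I)^2*(n + 8*I)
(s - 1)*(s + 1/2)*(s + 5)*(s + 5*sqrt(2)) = s^4 + 9*s^3/2 + 5*sqrt(2)*s^3 - 3*s^2 + 45*sqrt(2)*s^2/2 - 15*sqrt(2)*s - 5*s/2 - 25*sqrt(2)/2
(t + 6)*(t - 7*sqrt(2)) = t^2 - 7*sqrt(2)*t + 6*t - 42*sqrt(2)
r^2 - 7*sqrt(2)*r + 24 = (r - 4*sqrt(2))*(r - 3*sqrt(2))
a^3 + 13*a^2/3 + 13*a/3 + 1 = (a + 1/3)*(a + 1)*(a + 3)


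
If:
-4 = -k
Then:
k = 4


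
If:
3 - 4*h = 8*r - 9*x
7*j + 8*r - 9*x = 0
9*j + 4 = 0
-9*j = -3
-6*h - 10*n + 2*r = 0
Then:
No Solution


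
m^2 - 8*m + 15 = (m - 5)*(m - 3)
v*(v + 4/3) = v^2 + 4*v/3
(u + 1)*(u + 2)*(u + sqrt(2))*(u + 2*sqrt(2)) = u^4 + 3*u^3 + 3*sqrt(2)*u^3 + 6*u^2 + 9*sqrt(2)*u^2 + 6*sqrt(2)*u + 12*u + 8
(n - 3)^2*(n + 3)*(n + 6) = n^4 + 3*n^3 - 27*n^2 - 27*n + 162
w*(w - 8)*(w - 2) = w^3 - 10*w^2 + 16*w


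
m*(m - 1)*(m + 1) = m^3 - m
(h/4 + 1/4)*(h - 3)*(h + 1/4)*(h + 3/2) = h^4/4 - h^3/16 - 49*h^2/32 - 3*h/2 - 9/32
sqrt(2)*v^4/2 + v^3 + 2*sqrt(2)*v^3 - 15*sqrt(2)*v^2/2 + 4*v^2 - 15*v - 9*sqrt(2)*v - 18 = (v - 3)*(v + 6)*(v + sqrt(2))*(sqrt(2)*v/2 + sqrt(2)/2)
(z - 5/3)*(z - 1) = z^2 - 8*z/3 + 5/3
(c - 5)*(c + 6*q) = c^2 + 6*c*q - 5*c - 30*q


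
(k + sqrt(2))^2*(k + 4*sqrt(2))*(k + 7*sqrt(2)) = k^4 + 13*sqrt(2)*k^3 + 102*k^2 + 134*sqrt(2)*k + 112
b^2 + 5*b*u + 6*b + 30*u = (b + 6)*(b + 5*u)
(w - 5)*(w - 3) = w^2 - 8*w + 15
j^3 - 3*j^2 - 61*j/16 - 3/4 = (j - 4)*(j + 1/4)*(j + 3/4)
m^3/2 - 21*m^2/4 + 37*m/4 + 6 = (m/2 + 1/4)*(m - 8)*(m - 3)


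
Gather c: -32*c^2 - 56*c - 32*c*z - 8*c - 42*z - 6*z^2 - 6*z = -32*c^2 + c*(-32*z - 64) - 6*z^2 - 48*z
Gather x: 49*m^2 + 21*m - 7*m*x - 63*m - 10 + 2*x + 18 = 49*m^2 - 42*m + x*(2 - 7*m) + 8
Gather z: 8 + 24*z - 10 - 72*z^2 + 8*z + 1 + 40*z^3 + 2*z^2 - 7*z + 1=40*z^3 - 70*z^2 + 25*z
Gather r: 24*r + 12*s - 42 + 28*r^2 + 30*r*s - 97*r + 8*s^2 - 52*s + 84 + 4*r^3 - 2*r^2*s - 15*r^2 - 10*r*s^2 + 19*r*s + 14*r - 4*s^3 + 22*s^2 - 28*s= 4*r^3 + r^2*(13 - 2*s) + r*(-10*s^2 + 49*s - 59) - 4*s^3 + 30*s^2 - 68*s + 42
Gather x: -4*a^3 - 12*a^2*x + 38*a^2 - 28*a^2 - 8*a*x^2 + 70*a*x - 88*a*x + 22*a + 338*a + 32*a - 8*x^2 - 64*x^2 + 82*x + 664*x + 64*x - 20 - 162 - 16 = -4*a^3 + 10*a^2 + 392*a + x^2*(-8*a - 72) + x*(-12*a^2 - 18*a + 810) - 198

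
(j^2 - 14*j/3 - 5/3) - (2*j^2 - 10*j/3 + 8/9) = -j^2 - 4*j/3 - 23/9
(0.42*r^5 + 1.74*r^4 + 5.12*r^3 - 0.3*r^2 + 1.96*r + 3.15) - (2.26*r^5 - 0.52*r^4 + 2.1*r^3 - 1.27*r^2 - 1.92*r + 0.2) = -1.84*r^5 + 2.26*r^4 + 3.02*r^3 + 0.97*r^2 + 3.88*r + 2.95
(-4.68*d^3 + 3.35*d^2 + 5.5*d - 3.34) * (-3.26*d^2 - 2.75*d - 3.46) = 15.2568*d^5 + 1.949*d^4 - 10.9497*d^3 - 15.8276*d^2 - 9.845*d + 11.5564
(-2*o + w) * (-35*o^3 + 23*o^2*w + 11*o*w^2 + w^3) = 70*o^4 - 81*o^3*w + o^2*w^2 + 9*o*w^3 + w^4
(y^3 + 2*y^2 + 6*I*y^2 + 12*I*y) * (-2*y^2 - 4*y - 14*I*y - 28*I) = -2*y^5 - 8*y^4 - 26*I*y^4 + 76*y^3 - 104*I*y^3 + 336*y^2 - 104*I*y^2 + 336*y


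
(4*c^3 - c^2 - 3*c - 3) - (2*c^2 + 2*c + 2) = 4*c^3 - 3*c^2 - 5*c - 5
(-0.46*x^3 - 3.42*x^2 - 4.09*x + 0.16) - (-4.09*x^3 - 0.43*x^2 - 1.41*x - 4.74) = 3.63*x^3 - 2.99*x^2 - 2.68*x + 4.9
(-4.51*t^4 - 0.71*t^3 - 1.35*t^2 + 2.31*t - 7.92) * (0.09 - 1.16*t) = 5.2316*t^5 + 0.4177*t^4 + 1.5021*t^3 - 2.8011*t^2 + 9.3951*t - 0.7128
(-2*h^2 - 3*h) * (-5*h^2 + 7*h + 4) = 10*h^4 + h^3 - 29*h^2 - 12*h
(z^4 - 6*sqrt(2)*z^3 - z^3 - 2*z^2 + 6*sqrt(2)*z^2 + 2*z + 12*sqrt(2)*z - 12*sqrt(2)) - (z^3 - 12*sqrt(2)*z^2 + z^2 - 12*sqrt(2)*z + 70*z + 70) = z^4 - 6*sqrt(2)*z^3 - 2*z^3 - 3*z^2 + 18*sqrt(2)*z^2 - 68*z + 24*sqrt(2)*z - 70 - 12*sqrt(2)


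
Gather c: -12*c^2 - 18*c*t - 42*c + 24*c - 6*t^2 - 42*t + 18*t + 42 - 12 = -12*c^2 + c*(-18*t - 18) - 6*t^2 - 24*t + 30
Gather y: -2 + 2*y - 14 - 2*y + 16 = 0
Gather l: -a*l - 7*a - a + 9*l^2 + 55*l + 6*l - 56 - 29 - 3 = -8*a + 9*l^2 + l*(61 - a) - 88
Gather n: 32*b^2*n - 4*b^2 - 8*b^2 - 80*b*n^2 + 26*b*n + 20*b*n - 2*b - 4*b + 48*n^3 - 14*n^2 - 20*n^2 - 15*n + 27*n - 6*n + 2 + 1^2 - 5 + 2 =-12*b^2 - 6*b + 48*n^3 + n^2*(-80*b - 34) + n*(32*b^2 + 46*b + 6)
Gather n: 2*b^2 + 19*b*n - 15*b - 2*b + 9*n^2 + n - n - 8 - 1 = 2*b^2 + 19*b*n - 17*b + 9*n^2 - 9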